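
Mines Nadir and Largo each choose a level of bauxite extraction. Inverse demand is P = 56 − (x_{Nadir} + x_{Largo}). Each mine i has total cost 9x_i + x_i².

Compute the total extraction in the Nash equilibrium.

Mine Nadir's profit: π = x_{Nadir}(56 − (x_{Nadir} + x_{Largo})) − 9x_{Nadir} − x_{Nadir}².
∂π/∂x_{Nadir} = 47 − 4x_{Nadir} − x_{Largo} = 0, so x_{Nadir} = 11.75 − 0.25x_{Largo}.
The game is symmetric, so in equilibrium x_{Largo} = x_{Nadir}: the reaction function gives 1.25x_{Nadir} = 11.75, hence x_{Nadir} = 9.4.
Total extraction: 9.4 + 9.4 = 18.8.

18.8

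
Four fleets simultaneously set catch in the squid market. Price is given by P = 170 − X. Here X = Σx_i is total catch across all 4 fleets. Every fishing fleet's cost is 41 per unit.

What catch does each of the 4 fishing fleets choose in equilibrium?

A representative fishing fleet's profit is π_i = x_i(170 − X) − 41x_i, with X = x_i + Σ_{j≠i} x_j.
First-order condition: 129 − 2x_i − Σ_{j≠i} x_j = 0.
Imposing symmetry (x_j = x for all j) turns Σ_{j≠i} x_j into 3x, so 129 = 5x and x = 25.8.

25.8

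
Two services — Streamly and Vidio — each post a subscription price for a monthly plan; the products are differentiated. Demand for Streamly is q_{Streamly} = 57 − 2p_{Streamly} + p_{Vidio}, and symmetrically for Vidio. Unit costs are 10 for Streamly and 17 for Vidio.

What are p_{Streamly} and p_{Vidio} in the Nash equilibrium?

Streamly's profit: π = (p_{Streamly} − 10)(57 − 2p_{Streamly} + p_{Vidio}).
∂π/∂p_{Streamly} = 77 − 4p_{Streamly} + p_{Vidio} = 0 ⇒ p_{Streamly} = 19.25 + 0.25p_{Vidio}.
Similarly p_{Vidio} = 22.75 + 0.25p_{Streamly}.
Solving the two reaction functions simultaneously: (1 − (0.25)(0.25))p_{Streamly} = 19.25 + 0.25·22.75, so 0.9375p_{Streamly} = 24.9375 and p_{Streamly} = 26.6.
Then p_{Vidio} = 22.75 + 0.25·26.6 = 29.4.

26.6, 29.4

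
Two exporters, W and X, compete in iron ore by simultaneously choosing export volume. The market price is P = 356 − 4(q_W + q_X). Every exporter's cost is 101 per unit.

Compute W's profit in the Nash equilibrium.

Exporter W's profit: π = q_W(356 − 4(q_W + q_X)) − 101q_W.
∂π/∂q_W = 255 − 8q_W − 4q_X = 0, so q_W = 31.875 − 0.5q_X.
By symmetry q_X = q_W; substituting into the reaction function, 1.5q_W = 31.875 and q_W = 21.25.
Price P = 356 − 4·42.5 = 186.
W's profit: (186 − 101)·21.25 = 1806.25.

1806.25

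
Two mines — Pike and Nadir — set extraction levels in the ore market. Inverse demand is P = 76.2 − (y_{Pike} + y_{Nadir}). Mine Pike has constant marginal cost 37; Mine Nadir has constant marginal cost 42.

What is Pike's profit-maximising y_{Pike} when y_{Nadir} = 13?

13.1

Mine Pike's profit: π = y_{Pike}(76.2 − (y_{Pike} + y_{Nadir})) − 37y_{Pike}.
∂π/∂y_{Pike} = 39.2 − 2y_{Pike} − y_{Nadir} = 0, so y_{Pike} = 19.6 − 0.5y_{Nadir}.
At y_{Nadir} = 13: y_{Pike} = 19.6 − 0.5·13 = 13.1.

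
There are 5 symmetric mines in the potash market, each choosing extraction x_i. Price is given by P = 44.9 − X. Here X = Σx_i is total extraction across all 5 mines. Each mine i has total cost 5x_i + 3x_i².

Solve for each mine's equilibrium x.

A representative mine's profit is π_i = x_i(44.9 − X) − 5x_i − 3x_i², with X = x_i + Σ_{j≠i} x_j.
First-order condition: 39.9 − 8x_i − Σ_{j≠i} x_j = 0.
With identical mines, set every x_j = x: then 39.9 − 8x − 4x = 0, i.e. x = 39.9/12 = 3.325.

3.325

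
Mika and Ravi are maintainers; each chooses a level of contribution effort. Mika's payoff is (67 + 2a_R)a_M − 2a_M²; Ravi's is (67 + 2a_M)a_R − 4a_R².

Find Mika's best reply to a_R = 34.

33.75

Expanding Mika's payoff: 67a_M + 2a_Ra_M − 2a_M².
∂π/∂a_M = 67 + 2a_R − 4a_M = 0, so a_M = 16.75 + 0.5a_R.
At a_R = 34: a_M = 16.75 + 0.5·34 = 33.75.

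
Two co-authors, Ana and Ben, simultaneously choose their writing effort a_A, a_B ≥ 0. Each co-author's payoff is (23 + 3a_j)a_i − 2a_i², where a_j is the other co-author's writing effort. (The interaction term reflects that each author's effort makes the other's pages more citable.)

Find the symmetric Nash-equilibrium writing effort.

23

Ana's payoff is (23 + 3a_B)a_A − 2a_A².
∂π/∂a_A = 23 + 3a_B − 4a_A = 0, so a_A = 5.75 + 0.75a_B.
Setting a_A = a_B in the reaction function: a_A = 5.75 + 0.75a_A, so a_A = 5.75 / 0.25 = 23.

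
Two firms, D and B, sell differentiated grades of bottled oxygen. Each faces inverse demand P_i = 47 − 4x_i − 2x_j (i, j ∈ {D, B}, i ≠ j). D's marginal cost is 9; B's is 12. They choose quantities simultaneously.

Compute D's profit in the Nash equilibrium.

Firm D's profit: π = x_D(47 − 4x_D − 2x_B) − 9x_D.
∂π/∂x_D = 38 − 8x_D − 2x_B = 0 ⇒ x_D = 4.75 − 0.25x_B.
Similarly x_B = 4.375 − 0.25x_D.
Substituting the second reaction function into the first: x_D = 4.75 − 0.25(4.375 − 0.25x_D), which gives 0.9375x_D = 117/32 ⇒ x_D = 3.9.
Then x_B = 4.375 − 0.25·3.9 = 3.4.
P_D = 47 − 4·3.9 − 2·3.4 = 24.6.
Profit = (24.6 − 9)·3.9 = 60.84.

60.84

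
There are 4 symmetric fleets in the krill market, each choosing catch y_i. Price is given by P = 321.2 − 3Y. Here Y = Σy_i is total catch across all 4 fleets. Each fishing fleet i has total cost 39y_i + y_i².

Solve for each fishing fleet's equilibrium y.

16.6

A representative fishing fleet's profit is π_i = y_i(321.2 − 3Y) − 39y_i − y_i², with Y = y_i + Σ_{j≠i} y_j.
First-order condition: 282.2 − 8y_i − 3Σ_{j≠i} y_j = 0.
In a symmetric equilibrium every fishing fleet chooses the same y, so Σ_{j≠i} y_j = 3y. The condition becomes 282.2 − 17y = 0, giving y = 282.2/17 = 16.6.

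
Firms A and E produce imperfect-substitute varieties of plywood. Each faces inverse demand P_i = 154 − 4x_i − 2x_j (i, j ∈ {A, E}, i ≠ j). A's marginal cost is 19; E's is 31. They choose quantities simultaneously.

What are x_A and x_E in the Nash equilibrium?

13.9, 11.9

Firm A's profit: π = x_A(154 − 4x_A − 2x_E) − 19x_A.
∂π/∂x_A = 135 − 8x_A − 2x_E = 0 ⇒ x_A = 16.875 − 0.25x_E.
Similarly x_E = 15.375 − 0.25x_A.
Substituting the second reaction function into the first: x_A = 16.875 − 0.25(15.375 − 0.25x_A), which gives 0.9375x_A = 417/32 ⇒ x_A = 13.9.
Then x_E = 15.375 − 0.25·13.9 = 11.9.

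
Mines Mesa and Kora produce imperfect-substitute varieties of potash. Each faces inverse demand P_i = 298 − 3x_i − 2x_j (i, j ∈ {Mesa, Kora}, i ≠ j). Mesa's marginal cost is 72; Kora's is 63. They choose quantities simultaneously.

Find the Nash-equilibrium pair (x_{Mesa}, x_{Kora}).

27.6875, 29.9375

Mine Mesa's profit: π = x_{Mesa}(298 − 3x_{Mesa} − 2x_{Kora}) − 72x_{Mesa}.
∂π/∂x_{Mesa} = 226 − 6x_{Mesa} − 2x_{Kora} = 0 ⇒ x_{Mesa} = 113/3 − (1/3)x_{Kora}.
Similarly x_{Kora} = 235/6 − (1/3)x_{Mesa}.
Plugging x_{Kora} into Mesa's best response: x_{Mesa} = 113/3 − (1/3)(235/6 − (1/3)x_{Mesa}) ⇒ (8/9)x_{Mesa} = 443/18, so x_{Mesa} = 27.6875.
Then x_{Kora} = 235/6 − (1/3)·27.6875 = 29.9375.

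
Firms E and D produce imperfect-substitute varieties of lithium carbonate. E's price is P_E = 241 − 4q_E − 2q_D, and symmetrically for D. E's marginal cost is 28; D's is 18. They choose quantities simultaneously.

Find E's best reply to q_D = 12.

Firm E's profit: π = q_E(241 − 4q_E − 2q_D) − 28q_E.
∂π/∂q_E = 213 − 8q_E − 2q_D = 0 ⇒ q_E = 26.625 − 0.25q_D.
At q_D = 12: q_E = 26.625 − 0.25·12 = 23.625.

23.625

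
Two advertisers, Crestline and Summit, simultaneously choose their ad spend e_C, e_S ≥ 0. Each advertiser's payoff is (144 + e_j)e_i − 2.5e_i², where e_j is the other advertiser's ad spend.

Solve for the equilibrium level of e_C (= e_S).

36

Crestline's payoff is (144 + e_S)e_C − 2.5e_C².
∂π/∂e_C = 144 + e_S − 5e_C = 0, so e_C = 28.8 + 0.2e_S.
By symmetry e_S = e_C; substituting into the reaction function, 0.8e_C = 28.8 and e_C = 36.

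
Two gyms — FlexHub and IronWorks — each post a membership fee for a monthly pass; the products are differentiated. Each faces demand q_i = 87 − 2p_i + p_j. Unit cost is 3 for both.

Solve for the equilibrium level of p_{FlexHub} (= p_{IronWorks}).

31

FlexHub's profit: π = (p_{FlexHub} − 3)(87 − 2p_{FlexHub} + p_{IronWorks}).
∂π/∂p_{FlexHub} = 93 − 4p_{FlexHub} + p_{IronWorks} = 0 ⇒ p_{FlexHub} = 23.25 + 0.25p_{IronWorks}.
By symmetry p_{IronWorks} = p_{FlexHub}; substituting into the reaction function, 0.75p_{FlexHub} = 23.25 and p_{FlexHub} = 31.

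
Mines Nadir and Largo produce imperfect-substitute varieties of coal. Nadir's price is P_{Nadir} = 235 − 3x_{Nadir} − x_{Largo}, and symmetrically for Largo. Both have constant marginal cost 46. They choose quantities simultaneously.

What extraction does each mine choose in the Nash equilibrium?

27

Mine Nadir's profit: π = x_{Nadir}(235 − 3x_{Nadir} − x_{Largo}) − 46x_{Nadir}.
∂π/∂x_{Nadir} = 189 − 6x_{Nadir} − x_{Largo} = 0 ⇒ x_{Nadir} = 31.5 − (1/6)x_{Largo}.
By symmetry x_{Largo} = x_{Nadir}; substituting into the reaction function, (7/6)x_{Nadir} = 31.5 and x_{Nadir} = 27.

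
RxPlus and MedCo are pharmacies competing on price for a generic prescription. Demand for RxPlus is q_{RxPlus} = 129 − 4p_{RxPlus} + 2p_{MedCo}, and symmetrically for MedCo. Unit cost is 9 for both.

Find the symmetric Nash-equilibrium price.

27.5

RxPlus's profit: π = (p_{RxPlus} − 9)(129 − 4p_{RxPlus} + 2p_{MedCo}).
∂π/∂p_{RxPlus} = 165 − 8p_{RxPlus} + 2p_{MedCo} = 0 ⇒ p_{RxPlus} = 20.625 + 0.25p_{MedCo}.
By symmetry p_{MedCo} = p_{RxPlus}; substituting into the reaction function, 0.75p_{RxPlus} = 20.625 and p_{RxPlus} = 27.5.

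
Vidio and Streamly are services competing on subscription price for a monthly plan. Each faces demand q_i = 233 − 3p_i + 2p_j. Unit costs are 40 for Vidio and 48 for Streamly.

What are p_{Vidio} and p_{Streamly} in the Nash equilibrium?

89.75, 92.75

Vidio's profit: π = (p_{Vidio} − 40)(233 − 3p_{Vidio} + 2p_{Streamly}).
∂π/∂p_{Vidio} = 353 − 6p_{Vidio} + 2p_{Streamly} = 0 ⇒ p_{Vidio} = 353/6 + (1/3)p_{Streamly}.
Similarly p_{Streamly} = 377/6 + (1/3)p_{Vidio}.
Substituting the second reaction function into the first: p_{Vidio} = 353/6 + (1/3)(377/6 + (1/3)p_{Vidio}), which gives (8/9)p_{Vidio} = 718/9 ⇒ p_{Vidio} = 89.75.
Then p_{Streamly} = 377/6 + (1/3)·89.75 = 92.75.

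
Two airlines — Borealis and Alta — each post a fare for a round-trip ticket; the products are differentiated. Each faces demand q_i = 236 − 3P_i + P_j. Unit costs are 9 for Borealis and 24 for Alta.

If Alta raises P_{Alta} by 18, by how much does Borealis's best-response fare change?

3

Borealis's profit: π = (P_{Borealis} − 9)(236 − 3P_{Borealis} + P_{Alta}).
∂π/∂P_{Borealis} = 263 − 6P_{Borealis} + P_{Alta} = 0 ⇒ P_{Borealis} = 263/6 + (1/6)P_{Alta}.
The reaction-function slope is 1/6, so an 18-unit rise in P_{Alta} moves P_{Borealis} by 1/6 × 18 = 3. Borealis's best response rises — the actions are strategic complements.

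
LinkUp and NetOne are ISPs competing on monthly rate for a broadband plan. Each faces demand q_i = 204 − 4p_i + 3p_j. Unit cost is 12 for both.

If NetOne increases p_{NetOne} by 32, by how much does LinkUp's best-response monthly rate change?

LinkUp's profit: π = (p_{LinkUp} − 12)(204 − 4p_{LinkUp} + 3p_{NetOne}).
∂π/∂p_{LinkUp} = 252 − 8p_{LinkUp} + 3p_{NetOne} = 0 ⇒ p_{LinkUp} = 31.5 + 0.375p_{NetOne}.
The reaction-function slope is 0.375, so a 32-unit rise in p_{NetOne} moves p_{LinkUp} by 0.375 × 32 = 12. LinkUp's best response rises — the actions are strategic complements.

12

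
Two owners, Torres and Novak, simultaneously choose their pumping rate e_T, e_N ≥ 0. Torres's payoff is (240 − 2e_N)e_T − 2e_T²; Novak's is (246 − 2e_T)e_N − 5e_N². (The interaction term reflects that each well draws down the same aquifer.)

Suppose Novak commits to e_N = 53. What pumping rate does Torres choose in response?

33.5

Expanding Torres's payoff: 240e_T − 2e_Ne_T − 2e_T².
∂π/∂e_T = 240 − 2e_N − 4e_T = 0, so e_T = 60 − 0.5e_N.
At e_N = 53: e_T = 60 − 0.5·53 = 33.5.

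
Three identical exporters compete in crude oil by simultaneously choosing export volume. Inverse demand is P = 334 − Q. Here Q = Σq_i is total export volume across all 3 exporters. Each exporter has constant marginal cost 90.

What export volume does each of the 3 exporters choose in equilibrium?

61

A representative exporter's profit is π_i = q_i(334 − Q) − 90q_i, with Q = q_i + Σ_{j≠i} q_j.
First-order condition: 244 − 2q_i − Σ_{j≠i} q_j = 0.
In a symmetric equilibrium every exporter chooses the same q, so Σ_{j≠i} q_j = 2q. The condition becomes 244 − 4q = 0, giving q = 244/4 = 61.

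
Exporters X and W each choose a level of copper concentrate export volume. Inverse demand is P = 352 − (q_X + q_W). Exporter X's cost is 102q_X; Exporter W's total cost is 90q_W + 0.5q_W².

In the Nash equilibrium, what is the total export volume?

152.4

Exporter X's profit: π = q_X(352 − (q_X + q_W)) − 102q_X.
∂π/∂q_X = 250 − 2q_X − q_W = 0, so q_X = 125 − 0.5q_W.
For W: ∂π/∂q_W = 262 − 3q_W − q_X = 0 ⇒ q_W = 262/3 − (1/3)q_X.
Plugging q_W into X's best response: q_X = 125 − 0.5(262/3 − (1/3)q_X) ⇒ (5/6)q_X = 244/3, so q_X = 97.6.
Then q_W = 262/3 − (1/3)·97.6 = 54.8.
Total export volume: 97.6 + 54.8 = 152.4.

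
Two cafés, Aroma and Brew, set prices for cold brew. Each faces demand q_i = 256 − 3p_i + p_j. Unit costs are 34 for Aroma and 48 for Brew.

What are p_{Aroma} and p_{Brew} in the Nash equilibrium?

72.8, 78.8

Aroma's profit: π = (p_{Aroma} − 34)(256 − 3p_{Aroma} + p_{Brew}).
∂π/∂p_{Aroma} = 358 − 6p_{Aroma} + p_{Brew} = 0 ⇒ p_{Aroma} = 179/3 + (1/6)p_{Brew}.
Similarly p_{Brew} = 200/3 + (1/6)p_{Aroma}.
Substituting the second reaction function into the first: p_{Aroma} = 179/3 + (1/6)(200/3 + (1/6)p_{Aroma}), which gives (35/36)p_{Aroma} = 637/9 ⇒ p_{Aroma} = 72.8.
Then p_{Brew} = 200/3 + (1/6)·72.8 = 78.8.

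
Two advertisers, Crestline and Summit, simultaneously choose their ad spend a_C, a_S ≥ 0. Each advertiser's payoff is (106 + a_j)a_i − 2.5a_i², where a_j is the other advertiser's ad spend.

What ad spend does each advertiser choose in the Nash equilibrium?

Crestline's payoff is (106 + a_S)a_C − 2.5a_C².
∂π/∂a_C = 106 + a_S − 5a_C = 0, so a_C = 21.2 + 0.2a_S.
By symmetry a_S = a_C; substituting into the reaction function, 0.8a_C = 21.2 and a_C = 26.5.

26.5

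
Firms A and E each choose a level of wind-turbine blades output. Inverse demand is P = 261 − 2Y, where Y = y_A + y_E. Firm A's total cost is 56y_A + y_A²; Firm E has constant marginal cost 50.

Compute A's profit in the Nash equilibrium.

Firm A's profit: π = y_A(261 − 2(y_A + y_E)) − 56y_A − y_A².
∂π/∂y_A = 205 − 6y_A − 2y_E = 0, so y_A = 205/6 − (1/3)y_E.
For E: ∂π/∂y_E = 211 − 4y_E − 2y_A = 0 ⇒ y_E = 52.75 − 0.5y_A.
Plugging y_E into A's best response: y_A = 205/6 − (1/3)(52.75 − 0.5y_A) ⇒ (5/6)y_A = 199/12, so y_A = 19.9.
Then y_E = 52.75 − 0.5·19.9 = 42.8.
Price P = 261 − 2·62.7 = 135.6.
A's profit: (135.6 − 56)·19.9 − (19.9)² = 1188.03.

1188.03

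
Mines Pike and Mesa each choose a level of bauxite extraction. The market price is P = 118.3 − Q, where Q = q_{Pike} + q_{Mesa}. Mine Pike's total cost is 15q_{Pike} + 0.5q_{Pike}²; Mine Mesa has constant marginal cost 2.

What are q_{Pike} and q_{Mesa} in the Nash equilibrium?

Mine Pike's profit: π = q_{Pike}(118.3 − (q_{Pike} + q_{Mesa})) − 15q_{Pike} − 0.5q_{Pike}².
∂π/∂q_{Pike} = 103.3 − 3q_{Pike} − q_{Mesa} = 0, so q_{Pike} = 1033/30 − (1/3)q_{Mesa}.
For Mesa: ∂π/∂q_{Mesa} = 116.3 − 2q_{Mesa} − q_{Pike} = 0 ⇒ q_{Mesa} = 58.15 − 0.5q_{Pike}.
Plugging q_{Mesa} into Pike's best response: q_{Pike} = 1033/30 − (1/3)(58.15 − 0.5q_{Pike}) ⇒ (5/6)q_{Pike} = 15.05, so q_{Pike} = 18.06.
Then q_{Mesa} = 58.15 − 0.5·18.06 = 49.12.

18.06, 49.12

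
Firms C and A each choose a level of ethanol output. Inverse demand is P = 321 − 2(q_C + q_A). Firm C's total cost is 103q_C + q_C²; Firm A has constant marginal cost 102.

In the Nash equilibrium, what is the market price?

Firm C's profit: π = q_C(321 − 2(q_C + q_A)) − 103q_C − q_C².
∂π/∂q_C = 218 − 6q_C − 2q_A = 0, so q_C = 109/3 − (1/3)q_A.
For A: ∂π/∂q_A = 219 − 4q_A − 2q_C = 0 ⇒ q_A = 54.75 − 0.5q_C.
Plugging q_A into C's best response: q_C = 109/3 − (1/3)(54.75 − 0.5q_C) ⇒ (5/6)q_C = 217/12, so q_C = 21.7.
Then q_A = 54.75 − 0.5·21.7 = 43.9.
Equilibrium price: P = 321 − 2·65.6 = 189.8.

189.8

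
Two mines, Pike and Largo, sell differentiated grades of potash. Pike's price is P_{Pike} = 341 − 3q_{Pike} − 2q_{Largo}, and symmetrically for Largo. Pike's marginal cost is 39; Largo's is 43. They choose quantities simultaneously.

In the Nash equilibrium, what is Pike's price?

153

Mine Pike's profit: π = q_{Pike}(341 − 3q_{Pike} − 2q_{Largo}) − 39q_{Pike}.
∂π/∂q_{Pike} = 302 − 6q_{Pike} − 2q_{Largo} = 0 ⇒ q_{Pike} = 151/3 − (1/3)q_{Largo}.
Similarly q_{Largo} = 149/3 − (1/3)q_{Pike}.
Solving the two reaction functions simultaneously: (1 − (−1/3)(−1/3))q_{Pike} = 151/3 − (1/3)·(149/3), so (8/9)q_{Pike} = 304/9 and q_{Pike} = 38.
Then q_{Largo} = 149/3 − (1/3)·38 = 37.
P_{Pike} = 341 − 3·38 − 2·37 = 153.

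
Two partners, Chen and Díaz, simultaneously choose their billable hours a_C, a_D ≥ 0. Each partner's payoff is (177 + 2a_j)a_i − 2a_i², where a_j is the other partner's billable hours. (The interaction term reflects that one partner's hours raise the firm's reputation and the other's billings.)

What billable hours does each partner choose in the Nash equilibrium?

Chen's payoff is (177 + 2a_D)a_C − 2a_C².
∂π/∂a_C = 177 + 2a_D − 4a_C = 0, so a_C = 44.25 + 0.5a_D.
By symmetry a_D = a_C; substituting into the reaction function, 0.5a_C = 44.25 and a_C = 88.5.

88.5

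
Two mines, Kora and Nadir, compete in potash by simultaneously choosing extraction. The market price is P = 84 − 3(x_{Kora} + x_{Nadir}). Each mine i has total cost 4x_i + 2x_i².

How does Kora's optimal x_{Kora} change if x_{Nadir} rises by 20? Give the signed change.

-6

Mine Kora's profit: π = x_{Kora}(84 − 3(x_{Kora} + x_{Nadir})) − 4x_{Kora} − 2x_{Kora}².
∂π/∂x_{Kora} = 80 − 10x_{Kora} − 3x_{Nadir} = 0, so x_{Kora} = 8 − 0.3x_{Nadir}.
The reaction-function slope is −0.3, so a 20-unit rise in x_{Nadir} moves x_{Kora} by −0.3 × 20 = −6. Kora's best response falls — the actions are strategic substitutes.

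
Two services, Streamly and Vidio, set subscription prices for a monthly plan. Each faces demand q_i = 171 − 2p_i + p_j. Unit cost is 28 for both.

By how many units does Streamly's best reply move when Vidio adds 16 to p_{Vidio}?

Streamly's profit: π = (p_{Streamly} − 28)(171 − 2p_{Streamly} + p_{Vidio}).
∂π/∂p_{Streamly} = 227 − 4p_{Streamly} + p_{Vidio} = 0 ⇒ p_{Streamly} = 56.75 + 0.25p_{Vidio}.
The reaction-function slope is 0.25, so a 16-unit rise in p_{Vidio} moves p_{Streamly} by 0.25 × 16 = 4. Streamly's best response rises — the actions are strategic complements.

4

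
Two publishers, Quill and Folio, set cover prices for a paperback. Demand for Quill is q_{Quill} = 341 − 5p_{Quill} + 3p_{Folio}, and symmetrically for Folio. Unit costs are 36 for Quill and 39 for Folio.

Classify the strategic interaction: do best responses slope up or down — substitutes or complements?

strategic complements

Quill's profit: π = (p_{Quill} − 36)(341 − 5p_{Quill} + 3p_{Folio}).
∂π/∂p_{Quill} = 521 − 10p_{Quill} + 3p_{Folio} = 0 ⇒ p_{Quill} = 52.1 + 0.3p_{Folio}.
The best-response slope dp_{Quill}/dp_{Folio} = 0.3 > 0: the reaction function is upward-sloping, so the choices are strategic complements.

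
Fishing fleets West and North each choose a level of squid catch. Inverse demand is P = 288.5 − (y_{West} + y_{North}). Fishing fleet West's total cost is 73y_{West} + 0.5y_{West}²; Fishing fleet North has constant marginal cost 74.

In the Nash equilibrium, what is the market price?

159.6

Fishing fleet West's profit: π = y_{West}(288.5 − (y_{West} + y_{North})) − 73y_{West} − 0.5y_{West}².
∂π/∂y_{West} = 215.5 − 3y_{West} − y_{North} = 0, so y_{West} = 431/6 − (1/3)y_{North}.
For North: ∂π/∂y_{North} = 214.5 − 2y_{North} − y_{West} = 0 ⇒ y_{North} = 107.25 − 0.5y_{West}.
Substituting the second reaction function into the first: y_{West} = 431/6 − (1/3)(107.25 − 0.5y_{West}), which gives (5/6)y_{West} = 433/12 ⇒ y_{West} = 43.3.
Then y_{North} = 107.25 − 0.5·43.3 = 85.6.
Equilibrium price: P = 288.5 − 128.9 = 159.6.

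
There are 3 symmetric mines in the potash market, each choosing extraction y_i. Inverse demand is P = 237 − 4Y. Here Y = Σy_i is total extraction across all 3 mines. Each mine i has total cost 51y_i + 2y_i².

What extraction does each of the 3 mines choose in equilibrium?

9.3

A representative mine's profit is π_i = y_i(237 − 4Y) − 51y_i − 2y_i², with Y = y_i + Σ_{j≠i} y_j.
First-order condition: 186 − 12y_i − 4Σ_{j≠i} y_j = 0.
Imposing symmetry (y_j = y for all j) turns Σ_{j≠i} y_j into 2y, so 186 = 20y and y = 9.3.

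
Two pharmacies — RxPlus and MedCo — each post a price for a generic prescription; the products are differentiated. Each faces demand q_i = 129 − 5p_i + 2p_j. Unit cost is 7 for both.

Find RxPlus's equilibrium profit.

RxPlus's profit: π = (p_{RxPlus} − 7)(129 − 5p_{RxPlus} + 2p_{MedCo}).
∂π/∂p_{RxPlus} = 164 − 10p_{RxPlus} + 2p_{MedCo} = 0 ⇒ p_{RxPlus} = 16.4 + 0.2p_{MedCo}.
Setting p_{RxPlus} = p_{MedCo} in the reaction function: p_{RxPlus} = 16.4 + 0.2p_{RxPlus}, so p_{RxPlus} = 16.4 / 0.8 = 20.5.
q_{RxPlus} = 129 − 5·20.5 + 2·20.5 = 67.5.
Profit = (20.5 − 7)·67.5 = 911.25.

911.25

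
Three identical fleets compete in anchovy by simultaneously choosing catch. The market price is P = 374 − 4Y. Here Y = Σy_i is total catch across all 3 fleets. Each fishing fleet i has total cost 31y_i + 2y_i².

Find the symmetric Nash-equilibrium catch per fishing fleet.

A representative fishing fleet's profit is π_i = y_i(374 − 4Y) − 31y_i − 2y_i², with Y = y_i + Σ_{j≠i} y_j.
First-order condition: 343 − 12y_i − 4Σ_{j≠i} y_j = 0.
With identical fishing fleets, set every y_j = y: then 343 − 12y − 8y = 0, i.e. y = 343/20 = 17.15.

17.15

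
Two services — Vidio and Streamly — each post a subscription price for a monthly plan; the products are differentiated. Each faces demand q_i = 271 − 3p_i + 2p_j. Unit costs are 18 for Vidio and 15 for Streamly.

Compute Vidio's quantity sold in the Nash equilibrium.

188.0625

Vidio's profit: π = (p_{Vidio} − 18)(271 − 3p_{Vidio} + 2p_{Streamly}).
∂π/∂p_{Vidio} = 325 − 6p_{Vidio} + 2p_{Streamly} = 0 ⇒ p_{Vidio} = 325/6 + (1/3)p_{Streamly}.
Similarly p_{Streamly} = 158/3 + (1/3)p_{Vidio}.
Substituting the second reaction function into the first: p_{Vidio} = 325/6 + (1/3)(158/3 + (1/3)p_{Vidio}), which gives (8/9)p_{Vidio} = 1291/18 ⇒ p_{Vidio} = 80.6875.
Then p_{Streamly} = 158/3 + (1/3)·80.6875 = 79.5625.
q_{Vidio} = 271 − 3·80.6875 + 2·79.5625 = 188.0625.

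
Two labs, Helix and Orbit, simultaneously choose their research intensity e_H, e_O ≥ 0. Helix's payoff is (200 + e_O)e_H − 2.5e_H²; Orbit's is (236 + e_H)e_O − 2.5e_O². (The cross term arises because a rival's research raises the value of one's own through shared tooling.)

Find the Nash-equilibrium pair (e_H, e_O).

51.5, 57.5

Expanding Helix's payoff: 200e_H + e_Oe_H − 2.5e_H².
∂π/∂e_H = 200 + e_O − 5e_H = 0, so e_H = 40 + 0.2e_O.
Likewise for Orbit: e_O = 47.2 + 0.2e_H.
Plugging e_O into Helix's best response: e_H = 40 + 0.2(47.2 + 0.2e_H) ⇒ 0.96e_H = 49.44, so e_H = 51.5.
Then e_O = 47.2 + 0.2·51.5 = 57.5.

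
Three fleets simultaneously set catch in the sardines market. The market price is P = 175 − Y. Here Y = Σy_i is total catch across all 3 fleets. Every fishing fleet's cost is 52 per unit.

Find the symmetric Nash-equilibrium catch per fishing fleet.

30.75

A representative fishing fleet's profit is π_i = y_i(175 − Y) − 52y_i, with Y = y_i + Σ_{j≠i} y_j.
First-order condition: 123 − 2y_i − Σ_{j≠i} y_j = 0.
With identical fishing fleets, set every y_j = y: then 123 − 2y − 2y = 0, i.e. y = 123/4 = 30.75.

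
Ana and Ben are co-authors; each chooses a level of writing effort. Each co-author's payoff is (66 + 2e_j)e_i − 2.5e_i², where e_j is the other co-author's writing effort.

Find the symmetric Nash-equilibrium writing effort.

22

Ana's payoff is (66 + 2e_B)e_A − 2.5e_A².
∂π/∂e_A = 66 + 2e_B − 5e_A = 0, so e_A = 13.2 + 0.4e_B.
By symmetry e_B = e_A; substituting into the reaction function, 0.6e_A = 13.2 and e_A = 22.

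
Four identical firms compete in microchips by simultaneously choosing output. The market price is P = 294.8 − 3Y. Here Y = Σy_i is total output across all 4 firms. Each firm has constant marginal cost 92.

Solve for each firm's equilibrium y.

A representative firm's profit is π_i = y_i(294.8 − 3Y) − 92y_i, with Y = y_i + Σ_{j≠i} y_j.
First-order condition: 202.8 − 6y_i − 3Σ_{j≠i} y_j = 0.
Imposing symmetry (y_j = y for all j) turns Σ_{j≠i} y_j into 3y, so 202.8 = 15y and y = 13.52.

13.52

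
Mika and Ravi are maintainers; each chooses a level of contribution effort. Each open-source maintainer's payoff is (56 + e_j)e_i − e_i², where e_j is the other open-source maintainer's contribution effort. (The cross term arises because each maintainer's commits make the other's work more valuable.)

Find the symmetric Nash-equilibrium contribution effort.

Mika's payoff is (56 + e_R)e_M − e_M².
∂π/∂e_M = 56 + e_R − 2e_M = 0, so e_M = 28 + 0.5e_R.
Setting e_M = e_R in the reaction function: e_M = 28 + 0.5e_M, so e_M = 28 / 0.5 = 56.

56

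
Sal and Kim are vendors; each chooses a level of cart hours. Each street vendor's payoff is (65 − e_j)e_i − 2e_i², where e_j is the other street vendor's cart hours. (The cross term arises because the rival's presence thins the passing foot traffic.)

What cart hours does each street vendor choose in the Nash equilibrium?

Sal's payoff is (65 − e_K)e_S − 2e_S².
∂π/∂e_S = 65 − e_K − 4e_S = 0, so e_S = 16.25 − 0.25e_K.
Setting e_S = e_K in the reaction function: e_S = 16.25 − 0.25e_S, so e_S = 16.25 / 1.25 = 13.

13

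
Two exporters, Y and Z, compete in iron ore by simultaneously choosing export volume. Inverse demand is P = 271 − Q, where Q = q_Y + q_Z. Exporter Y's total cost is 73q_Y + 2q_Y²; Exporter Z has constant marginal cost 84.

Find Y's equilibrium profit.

1083

Exporter Y's profit: π = q_Y(271 − (q_Y + q_Z)) − 73q_Y − 2q_Y².
∂π/∂q_Y = 198 − 6q_Y − q_Z = 0, so q_Y = 33 − (1/6)q_Z.
For Z: ∂π/∂q_Z = 187 − 2q_Z − q_Y = 0 ⇒ q_Z = 93.5 − 0.5q_Y.
Solving the two reaction functions simultaneously: (1 − (−1/6)(−0.5))q_Y = 33 − (1/6)·93.5, so (11/12)q_Y = 209/12 and q_Y = 19.
Then q_Z = 93.5 − 0.5·19 = 84.
Price P = 271 − 103 = 168.
Y's profit: (168 − 73)·19 − 2(19)² = 1083.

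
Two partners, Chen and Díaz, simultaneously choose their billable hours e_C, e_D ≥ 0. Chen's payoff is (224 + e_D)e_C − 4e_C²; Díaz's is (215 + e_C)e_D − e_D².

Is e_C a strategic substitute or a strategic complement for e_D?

strategic complements

Expanding Chen's payoff: 224e_C + e_De_C − 4e_C².
∂π/∂e_C = 224 + e_D − 8e_C = 0, so e_C = 28 + 0.125e_D.
The best-response slope de_C/de_D = 0.125 > 0: the reaction function is upward-sloping, so the choices are strategic complements.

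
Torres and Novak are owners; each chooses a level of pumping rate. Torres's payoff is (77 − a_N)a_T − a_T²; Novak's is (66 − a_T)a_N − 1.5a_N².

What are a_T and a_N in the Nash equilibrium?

33, 11

Expanding Torres's payoff: 77a_T − a_Na_T − a_T².
∂π/∂a_T = 77 − a_N − 2a_T = 0, so a_T = 38.5 − 0.5a_N.
Likewise for Novak: a_N = 22 − (1/3)a_T.
Solving the two reaction functions simultaneously: (1 − (−0.5)(−1/3))a_T = 38.5 − 0.5·22, so (5/6)a_T = 27.5 and a_T = 33.
Then a_N = 22 − (1/3)·33 = 11.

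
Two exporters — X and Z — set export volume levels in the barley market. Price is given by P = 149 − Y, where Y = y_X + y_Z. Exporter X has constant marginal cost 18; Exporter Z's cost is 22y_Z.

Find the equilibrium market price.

Exporter X's profit: π = y_X(149 − (y_X + y_Z)) − 18y_X.
∂π/∂y_X = 131 − 2y_X − y_Z = 0, so y_X = 65.5 − 0.5y_Z.
By the same steps for Z: y_Z = 63.5 − 0.5y_X.
Plugging y_Z into X's best response: y_X = 65.5 − 0.5(63.5 − 0.5y_X) ⇒ 0.75y_X = 33.75, so y_X = 45.
Then y_Z = 63.5 − 0.5·45 = 41.
Equilibrium price: P = 149 − 86 = 63.

63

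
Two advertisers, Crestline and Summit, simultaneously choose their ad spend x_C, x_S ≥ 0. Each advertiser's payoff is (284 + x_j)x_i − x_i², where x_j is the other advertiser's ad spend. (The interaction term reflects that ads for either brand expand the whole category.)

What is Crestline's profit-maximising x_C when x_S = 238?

261

Crestline's payoff is (284 + x_S)x_C − x_C².
∂π/∂x_C = 284 + x_S − 2x_C = 0, so x_C = 142 + 0.5x_S.
At x_S = 238: x_C = 142 + 0.5·238 = 261.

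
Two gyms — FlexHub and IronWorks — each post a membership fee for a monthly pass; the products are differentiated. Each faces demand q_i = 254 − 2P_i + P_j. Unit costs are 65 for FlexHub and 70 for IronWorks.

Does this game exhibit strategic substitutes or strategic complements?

strategic complements

FlexHub's profit: π = (P_{FlexHub} − 65)(254 − 2P_{FlexHub} + P_{IronWorks}).
∂π/∂P_{FlexHub} = 384 − 4P_{FlexHub} + P_{IronWorks} = 0 ⇒ P_{FlexHub} = 96 + 0.25P_{IronWorks}.
The best-response slope dP_{FlexHub}/dP_{IronWorks} = 0.25 > 0: the reaction function is upward-sloping, so the choices are strategic complements.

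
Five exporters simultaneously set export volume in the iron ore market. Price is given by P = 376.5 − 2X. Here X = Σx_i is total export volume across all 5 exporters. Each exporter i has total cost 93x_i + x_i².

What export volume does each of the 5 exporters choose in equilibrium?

A representative exporter's profit is π_i = x_i(376.5 − 2X) − 93x_i − x_i², with X = x_i + Σ_{j≠i} x_j.
First-order condition: 283.5 − 6x_i − 2Σ_{j≠i} x_j = 0.
In a symmetric equilibrium every exporter chooses the same x, so Σ_{j≠i} x_j = 4x. The condition becomes 283.5 − 14x = 0, giving x = 283.5/14 = 20.25.

20.25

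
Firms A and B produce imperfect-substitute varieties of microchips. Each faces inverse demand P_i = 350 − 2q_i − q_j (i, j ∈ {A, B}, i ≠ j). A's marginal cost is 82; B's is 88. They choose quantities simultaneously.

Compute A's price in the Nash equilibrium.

190

Firm A's profit: π = q_A(350 − 2q_A − q_B) − 82q_A.
∂π/∂q_A = 268 − 4q_A − q_B = 0 ⇒ q_A = 67 − 0.25q_B.
Similarly q_B = 65.5 − 0.25q_A.
Substituting the second reaction function into the first: q_A = 67 − 0.25(65.5 − 0.25q_A), which gives 0.9375q_A = 50.625 ⇒ q_A = 54.
Then q_B = 65.5 − 0.25·54 = 52.
P_A = 350 − 2·54 − 52 = 190.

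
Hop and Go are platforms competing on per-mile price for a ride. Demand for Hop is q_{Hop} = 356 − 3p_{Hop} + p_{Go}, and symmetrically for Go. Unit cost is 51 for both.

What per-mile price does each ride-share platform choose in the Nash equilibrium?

101.8

Hop's profit: π = (p_{Hop} − 51)(356 − 3p_{Hop} + p_{Go}).
∂π/∂p_{Hop} = 509 − 6p_{Hop} + p_{Go} = 0 ⇒ p_{Hop} = 509/6 + (1/6)p_{Go}.
Setting p_{Hop} = p_{Go} in the reaction function: p_{Hop} = 509/6 + (1/6)p_{Hop}, so p_{Hop} = (509/6) / (5/6) = 101.8.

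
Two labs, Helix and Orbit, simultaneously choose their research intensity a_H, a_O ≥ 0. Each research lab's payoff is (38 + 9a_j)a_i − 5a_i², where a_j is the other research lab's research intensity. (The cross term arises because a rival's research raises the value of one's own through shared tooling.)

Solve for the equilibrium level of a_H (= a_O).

Helix's payoff is (38 + 9a_O)a_H − 5a_H².
∂π/∂a_H = 38 + 9a_O − 10a_H = 0, so a_H = 3.8 + 0.9a_O.
The game is symmetric, so in equilibrium a_O = a_H: the reaction function gives 0.1a_H = 3.8, hence a_H = 38.

38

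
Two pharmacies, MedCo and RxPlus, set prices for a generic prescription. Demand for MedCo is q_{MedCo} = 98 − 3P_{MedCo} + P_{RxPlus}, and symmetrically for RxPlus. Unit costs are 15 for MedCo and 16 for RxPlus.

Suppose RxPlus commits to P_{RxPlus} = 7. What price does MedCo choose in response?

MedCo's profit: π = (P_{MedCo} − 15)(98 − 3P_{MedCo} + P_{RxPlus}).
∂π/∂P_{MedCo} = 143 − 6P_{MedCo} + P_{RxPlus} = 0 ⇒ P_{MedCo} = 143/6 + (1/6)P_{RxPlus}.
At P_{RxPlus} = 7: P_{MedCo} = 143/6 + (1/6)·7 = 25.

25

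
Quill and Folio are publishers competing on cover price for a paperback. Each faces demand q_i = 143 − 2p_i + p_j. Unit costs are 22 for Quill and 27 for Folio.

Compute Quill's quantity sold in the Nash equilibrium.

82

Quill's profit: π = (p_{Quill} − 22)(143 − 2p_{Quill} + p_{Folio}).
∂π/∂p_{Quill} = 187 − 4p_{Quill} + p_{Folio} = 0 ⇒ p_{Quill} = 46.75 + 0.25p_{Folio}.
Similarly p_{Folio} = 49.25 + 0.25p_{Quill}.
Plugging p_{Folio} into Quill's best response: p_{Quill} = 46.75 + 0.25(49.25 + 0.25p_{Quill}) ⇒ 0.9375p_{Quill} = 59.0625, so p_{Quill} = 63.
Then p_{Folio} = 49.25 + 0.25·63 = 65.
q_{Quill} = 143 − 2·63 + 65 = 82.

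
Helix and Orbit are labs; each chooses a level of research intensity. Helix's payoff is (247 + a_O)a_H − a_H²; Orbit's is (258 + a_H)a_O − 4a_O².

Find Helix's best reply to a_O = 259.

Expanding Helix's payoff: 247a_H + a_Oa_H − a_H².
∂π/∂a_H = 247 + a_O − 2a_H = 0, so a_H = 123.5 + 0.5a_O.
At a_O = 259: a_H = 123.5 + 0.5·259 = 253.

253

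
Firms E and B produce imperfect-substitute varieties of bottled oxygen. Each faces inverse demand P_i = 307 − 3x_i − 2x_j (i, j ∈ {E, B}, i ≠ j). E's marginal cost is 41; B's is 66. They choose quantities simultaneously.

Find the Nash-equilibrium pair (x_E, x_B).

34.8125, 28.5625

Firm E's profit: π = x_E(307 − 3x_E − 2x_B) − 41x_E.
∂π/∂x_E = 266 − 6x_E − 2x_B = 0 ⇒ x_E = 133/3 − (1/3)x_B.
Similarly x_B = 241/6 − (1/3)x_E.
Substituting the second reaction function into the first: x_E = 133/3 − (1/3)(241/6 − (1/3)x_E), which gives (8/9)x_E = 557/18 ⇒ x_E = 34.8125.
Then x_B = 241/6 − (1/3)·34.8125 = 28.5625.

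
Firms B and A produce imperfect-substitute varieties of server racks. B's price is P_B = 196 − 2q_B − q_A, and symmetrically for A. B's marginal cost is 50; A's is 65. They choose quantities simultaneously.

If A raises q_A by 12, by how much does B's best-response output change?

-3

Firm B's profit: π = q_B(196 − 2q_B − q_A) − 50q_B.
∂π/∂q_B = 146 − 4q_B − q_A = 0 ⇒ q_B = 36.5 − 0.25q_A.
The reaction-function slope is −0.25, so a 12-unit rise in q_A moves q_B by −0.25 × 12 = −3. B's best response falls — the actions are strategic substitutes.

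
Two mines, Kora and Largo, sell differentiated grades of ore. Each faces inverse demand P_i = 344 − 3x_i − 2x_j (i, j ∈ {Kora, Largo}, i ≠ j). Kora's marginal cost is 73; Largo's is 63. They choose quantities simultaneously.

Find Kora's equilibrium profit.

Mine Kora's profit: π = x_{Kora}(344 − 3x_{Kora} − 2x_{Largo}) − 73x_{Kora}.
∂π/∂x_{Kora} = 271 − 6x_{Kora} − 2x_{Largo} = 0 ⇒ x_{Kora} = 271/6 − (1/3)x_{Largo}.
Similarly x_{Largo} = 281/6 − (1/3)x_{Kora}.
Substituting the second reaction function into the first: x_{Kora} = 271/6 − (1/3)(281/6 − (1/3)x_{Kora}), which gives (8/9)x_{Kora} = 266/9 ⇒ x_{Kora} = 33.25.
Then x_{Largo} = 281/6 − (1/3)·33.25 = 35.75.
P_{Kora} = 344 − 3·33.25 − 2·35.75 = 172.75.
Profit = (172.75 − 73)·33.25 = 3316.6875.

3316.6875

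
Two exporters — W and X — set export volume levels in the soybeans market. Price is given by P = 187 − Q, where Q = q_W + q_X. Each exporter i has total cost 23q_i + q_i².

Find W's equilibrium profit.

Exporter W's profit: π = q_W(187 − (q_W + q_X)) − 23q_W − q_W².
∂π/∂q_W = 164 − 4q_W − q_X = 0, so q_W = 41 − 0.25q_X.
By symmetry q_X = q_W; substituting into the reaction function, 1.25q_W = 41 and q_W = 32.8.
Price P = 187 − 65.6 = 121.4.
W's profit: (121.4 − 23)·32.8 − (32.8)² = 2151.68.

2151.68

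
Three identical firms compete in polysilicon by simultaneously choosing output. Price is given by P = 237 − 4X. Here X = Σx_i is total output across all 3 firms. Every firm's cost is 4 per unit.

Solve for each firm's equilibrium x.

A representative firm's profit is π_i = x_i(237 − 4X) − 4x_i, with X = x_i + Σ_{j≠i} x_j.
First-order condition: 233 − 8x_i − 4Σ_{j≠i} x_j = 0.
With identical firms, set every x_j = x: then 233 − 8x − 8x = 0, i.e. x = 233/16 = 14.5625.

14.5625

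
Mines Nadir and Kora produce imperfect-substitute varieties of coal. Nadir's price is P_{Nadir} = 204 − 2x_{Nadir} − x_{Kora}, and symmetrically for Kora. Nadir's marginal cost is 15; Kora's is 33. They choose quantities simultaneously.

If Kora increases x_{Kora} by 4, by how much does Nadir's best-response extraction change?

Mine Nadir's profit: π = x_{Nadir}(204 − 2x_{Nadir} − x_{Kora}) − 15x_{Nadir}.
∂π/∂x_{Nadir} = 189 − 4x_{Nadir} − x_{Kora} = 0 ⇒ x_{Nadir} = 47.25 − 0.25x_{Kora}.
The reaction-function slope is −0.25, so a 4-unit rise in x_{Kora} moves x_{Nadir} by −0.25 × 4 = −1. Nadir's best response falls — the actions are strategic substitutes.

-1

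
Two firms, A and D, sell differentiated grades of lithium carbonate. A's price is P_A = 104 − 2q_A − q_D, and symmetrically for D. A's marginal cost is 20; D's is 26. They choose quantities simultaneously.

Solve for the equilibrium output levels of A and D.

Firm A's profit: π = q_A(104 − 2q_A − q_D) − 20q_A.
∂π/∂q_A = 84 − 4q_A − q_D = 0 ⇒ q_A = 21 − 0.25q_D.
Similarly q_D = 19.5 − 0.25q_A.
Solving the two reaction functions simultaneously: (1 − (−0.25)(−0.25))q_A = 21 − 0.25·19.5, so 0.9375q_A = 16.125 and q_A = 17.2.
Then q_D = 19.5 − 0.25·17.2 = 15.2.

17.2, 15.2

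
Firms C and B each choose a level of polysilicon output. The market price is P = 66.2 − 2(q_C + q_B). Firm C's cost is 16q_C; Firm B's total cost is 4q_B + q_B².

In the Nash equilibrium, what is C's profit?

Firm C's profit: π = q_C(66.2 − 2(q_C + q_B)) − 16q_C.
∂π/∂q_C = 50.2 − 4q_C − 2q_B = 0, so q_C = 12.55 − 0.5q_B.
For B: ∂π/∂q_B = 62.2 − 6q_B − 2q_C = 0 ⇒ q_B = 311/30 − (1/3)q_C.
Substituting the second reaction function into the first: q_C = 12.55 − 0.5(311/30 − (1/3)q_C), which gives (5/6)q_C = 221/30 ⇒ q_C = 8.84.
Then q_B = 311/30 − (1/3)·8.84 = 7.42.
Price P = 66.2 − 2·16.26 = 33.68.
C's profit: (33.68 − 16)·8.84 = 156.2912.

156.2912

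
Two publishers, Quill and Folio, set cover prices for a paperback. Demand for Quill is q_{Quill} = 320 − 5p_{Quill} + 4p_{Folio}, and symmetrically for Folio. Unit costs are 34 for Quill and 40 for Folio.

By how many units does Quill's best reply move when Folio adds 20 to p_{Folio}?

8

Quill's profit: π = (p_{Quill} − 34)(320 − 5p_{Quill} + 4p_{Folio}).
∂π/∂p_{Quill} = 490 − 10p_{Quill} + 4p_{Folio} = 0 ⇒ p_{Quill} = 49 + 0.4p_{Folio}.
The reaction-function slope is 0.4, so a 20-unit rise in p_{Folio} moves p_{Quill} by 0.4 × 20 = 8. Quill's best response rises — the actions are strategic complements.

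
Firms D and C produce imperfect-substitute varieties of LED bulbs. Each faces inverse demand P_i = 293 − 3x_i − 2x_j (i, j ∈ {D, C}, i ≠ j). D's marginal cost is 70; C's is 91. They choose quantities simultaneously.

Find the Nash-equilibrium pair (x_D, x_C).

29.1875, 23.9375

Firm D's profit: π = x_D(293 − 3x_D − 2x_C) − 70x_D.
∂π/∂x_D = 223 − 6x_D − 2x_C = 0 ⇒ x_D = 223/6 − (1/3)x_C.
Similarly x_C = 101/3 − (1/3)x_D.
Substituting the second reaction function into the first: x_D = 223/6 − (1/3)(101/3 − (1/3)x_D), which gives (8/9)x_D = 467/18 ⇒ x_D = 29.1875.
Then x_C = 101/3 − (1/3)·29.1875 = 23.9375.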